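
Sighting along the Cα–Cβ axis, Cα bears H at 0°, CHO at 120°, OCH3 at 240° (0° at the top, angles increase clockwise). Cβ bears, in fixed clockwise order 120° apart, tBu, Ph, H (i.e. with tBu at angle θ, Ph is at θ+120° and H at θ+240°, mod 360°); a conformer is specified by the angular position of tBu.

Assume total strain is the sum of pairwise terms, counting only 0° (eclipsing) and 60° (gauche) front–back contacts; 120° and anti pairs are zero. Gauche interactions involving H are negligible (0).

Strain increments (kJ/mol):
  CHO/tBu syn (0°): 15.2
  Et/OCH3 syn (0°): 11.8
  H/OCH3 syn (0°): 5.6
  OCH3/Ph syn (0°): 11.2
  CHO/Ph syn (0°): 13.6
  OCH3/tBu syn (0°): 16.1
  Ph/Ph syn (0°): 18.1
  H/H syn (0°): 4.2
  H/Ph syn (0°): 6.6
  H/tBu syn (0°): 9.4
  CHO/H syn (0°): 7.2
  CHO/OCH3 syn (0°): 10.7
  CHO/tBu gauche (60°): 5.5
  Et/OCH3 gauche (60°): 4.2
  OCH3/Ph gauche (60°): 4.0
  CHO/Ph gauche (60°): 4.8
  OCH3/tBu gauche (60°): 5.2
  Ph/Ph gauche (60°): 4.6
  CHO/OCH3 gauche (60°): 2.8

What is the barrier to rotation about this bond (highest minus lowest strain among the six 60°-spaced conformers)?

20.6 kJ/mol

tBu at 0° (eclipsed): H–tBu eclipsed, CHO–Ph eclipsed, OCH3–H eclipsed; 9.4 + 13.6 + 5.6 = 28.6 kJ/mol.
tBu at 60° (staggered): CHO–tBu gauche, CHO–Ph gauche, OCH3–Ph gauche; 5.5 + 4.8 + 4.0 = 14.3 kJ/mol.
tBu at 120° (eclipsed): H–H eclipsed, CHO–tBu eclipsed, OCH3–Ph eclipsed; 4.2 + 15.2 + 11.2 = 30.6 kJ/mol.
tBu at 180° (staggered): CHO–tBu gauche, OCH3–tBu gauche, OCH3–Ph gauche; 5.5 + 5.2 + 4.0 = 14.7 kJ/mol.
tBu at 240° (eclipsed): H–Ph eclipsed, CHO–H eclipsed, OCH3–tBu eclipsed; 6.6 + 7.2 + 16.1 = 29.9 kJ/mol.
tBu at 300° (staggered): CHO–Ph gauche, OCH3–tBu gauche; 4.8 + 5.2 = 10.0 kJ/mol.
Max at 120° (30.6 kJ/mol), min at 300° (10.0 kJ/mol); barrier = 20.6 kJ/mol.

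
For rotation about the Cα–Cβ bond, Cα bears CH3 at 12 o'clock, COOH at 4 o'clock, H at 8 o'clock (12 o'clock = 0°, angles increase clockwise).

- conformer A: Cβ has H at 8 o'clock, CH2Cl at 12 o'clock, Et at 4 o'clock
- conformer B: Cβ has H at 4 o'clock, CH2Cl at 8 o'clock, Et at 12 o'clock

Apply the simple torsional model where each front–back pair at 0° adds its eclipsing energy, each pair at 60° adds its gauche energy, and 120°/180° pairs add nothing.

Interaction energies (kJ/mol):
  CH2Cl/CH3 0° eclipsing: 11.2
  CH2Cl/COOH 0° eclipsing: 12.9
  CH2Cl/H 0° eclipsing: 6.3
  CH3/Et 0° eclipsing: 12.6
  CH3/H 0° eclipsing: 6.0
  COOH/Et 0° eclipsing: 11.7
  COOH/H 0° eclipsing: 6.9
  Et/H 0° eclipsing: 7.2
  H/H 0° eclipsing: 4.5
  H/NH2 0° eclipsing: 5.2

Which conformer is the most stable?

A (eclipsed): CH3–CH2Cl eclipsed, COOH–Et eclipsed, H–H eclipsed; 11.2 + 11.7 + 4.5 = 27.4 kJ/mol.
B (eclipsed): CH3–Et eclipsed, COOH–H eclipsed, H–CH2Cl eclipsed; 12.6 + 6.9 + 6.3 = 25.8 kJ/mol.
B has the lowest total (25.8 kJ/mol).

B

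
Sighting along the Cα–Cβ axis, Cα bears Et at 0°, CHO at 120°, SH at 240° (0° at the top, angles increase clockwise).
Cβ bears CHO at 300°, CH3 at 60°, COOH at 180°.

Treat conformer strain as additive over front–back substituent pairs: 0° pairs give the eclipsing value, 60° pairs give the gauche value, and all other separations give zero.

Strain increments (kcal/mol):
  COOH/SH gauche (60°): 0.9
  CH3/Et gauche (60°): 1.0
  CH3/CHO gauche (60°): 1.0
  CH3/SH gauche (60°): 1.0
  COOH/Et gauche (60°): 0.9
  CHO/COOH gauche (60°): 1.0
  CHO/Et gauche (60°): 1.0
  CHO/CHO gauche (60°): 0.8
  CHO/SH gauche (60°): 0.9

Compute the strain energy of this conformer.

5.8 kcal/mol

This conformer (staggered): Et(0°)/CHO(300°) gauche 1.0; Et(0°)/CH3(60°) gauche 1.0; CHO(120°)/CH3(60°) gauche 1.0; CHO(120°)/COOH(180°) gauche 1.0; SH(240°)/CHO(300°) gauche 0.9; SH(240°)/COOH(180°) gauche 0.9 → 5.8 kcal/mol.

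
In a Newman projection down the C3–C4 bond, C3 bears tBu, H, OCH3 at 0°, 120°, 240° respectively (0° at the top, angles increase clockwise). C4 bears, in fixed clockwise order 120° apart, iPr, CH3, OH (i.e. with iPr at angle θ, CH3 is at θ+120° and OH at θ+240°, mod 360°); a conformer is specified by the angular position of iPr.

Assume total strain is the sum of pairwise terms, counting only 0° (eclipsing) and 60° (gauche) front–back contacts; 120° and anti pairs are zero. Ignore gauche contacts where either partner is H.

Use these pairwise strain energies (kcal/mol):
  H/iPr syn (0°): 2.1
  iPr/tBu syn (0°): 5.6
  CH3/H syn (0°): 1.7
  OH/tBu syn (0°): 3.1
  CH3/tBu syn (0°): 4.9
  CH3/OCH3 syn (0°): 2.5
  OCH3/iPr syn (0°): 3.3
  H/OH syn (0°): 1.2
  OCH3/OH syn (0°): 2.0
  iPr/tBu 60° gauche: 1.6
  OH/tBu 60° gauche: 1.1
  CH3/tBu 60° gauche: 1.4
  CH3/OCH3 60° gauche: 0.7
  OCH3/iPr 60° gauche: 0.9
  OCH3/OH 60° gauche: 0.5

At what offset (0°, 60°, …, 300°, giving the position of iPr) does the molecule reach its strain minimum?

60°

iPr at 0° (eclipsed): tBu–iPr eclipsed, H–CH3 eclipsed, OCH3–OH eclipsed; 5.6 + 1.7 + 2.0 = 9.3 kcal/mol.
iPr at 60° (staggered): tBu–iPr gauche, tBu–OH gauche, OCH3–CH3 gauche, OCH3–OH gauche; 1.6 + 1.1 + 0.7 + 0.5 = 3.9 kcal/mol.
iPr at 120° (eclipsed): tBu–OH eclipsed, H–iPr eclipsed, OCH3–CH3 eclipsed; 3.1 + 2.1 + 2.5 = 7.7 kcal/mol.
iPr at 180° (staggered): tBu–CH3 gauche, tBu–OH gauche, OCH3–iPr gauche, OCH3–CH3 gauche; 1.4 + 1.1 + 0.9 + 0.7 = 4.1 kcal/mol.
iPr at 240° (eclipsed): tBu–CH3 eclipsed, H–OH eclipsed, OCH3–iPr eclipsed; 4.9 + 1.2 + 3.3 = 9.4 kcal/mol.
iPr at 300° (staggered): tBu–iPr gauche, tBu–CH3 gauche, OCH3–iPr gauche, OCH3–OH gauche; 1.6 + 1.4 + 0.9 + 0.5 = 4.4 kcal/mol.
The minimum (3.9 kcal/mol) occurs with iPr at 60°.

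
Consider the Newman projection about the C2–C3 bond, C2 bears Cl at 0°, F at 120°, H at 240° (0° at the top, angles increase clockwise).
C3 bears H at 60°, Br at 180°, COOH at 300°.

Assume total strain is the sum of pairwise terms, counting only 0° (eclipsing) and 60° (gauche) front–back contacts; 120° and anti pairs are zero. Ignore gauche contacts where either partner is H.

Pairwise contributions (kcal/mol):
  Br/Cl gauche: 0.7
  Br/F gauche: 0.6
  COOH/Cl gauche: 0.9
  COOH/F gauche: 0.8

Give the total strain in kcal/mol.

This conformer (staggered): Cl(0°)/COOH(300°) gauche 0.9; F(120°)/Br(180°) gauche 0.6 → 1.5 kcal/mol.

1.5 kcal/mol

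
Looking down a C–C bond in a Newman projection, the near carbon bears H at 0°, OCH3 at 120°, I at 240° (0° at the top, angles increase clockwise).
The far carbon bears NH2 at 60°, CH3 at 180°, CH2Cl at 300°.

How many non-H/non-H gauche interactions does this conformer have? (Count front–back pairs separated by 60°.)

Non-H gauche pairs: OCH3(120°)/NH2(60°); OCH3(120°)/CH3(180°); I(240°)/CH3(180°); I(240°)/CH2Cl(300°) — 4 interactions.

4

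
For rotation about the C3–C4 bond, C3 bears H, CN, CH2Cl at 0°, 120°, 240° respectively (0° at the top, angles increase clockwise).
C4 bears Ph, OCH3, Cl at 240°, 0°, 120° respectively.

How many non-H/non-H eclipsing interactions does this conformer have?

Non-H eclipsing pairs: CN(120°)/Cl(120°); CH2Cl(240°)/Ph(240°) — 2 interactions.

2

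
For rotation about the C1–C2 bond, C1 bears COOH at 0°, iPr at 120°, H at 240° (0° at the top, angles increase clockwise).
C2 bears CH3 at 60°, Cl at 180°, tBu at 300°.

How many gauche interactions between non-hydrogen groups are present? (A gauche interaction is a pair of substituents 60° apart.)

4

Non-H gauche pairs: COOH(0°)/CH3(60°); COOH(0°)/tBu(300°); iPr(120°)/CH3(60°); iPr(120°)/Cl(180°) — 4 interactions.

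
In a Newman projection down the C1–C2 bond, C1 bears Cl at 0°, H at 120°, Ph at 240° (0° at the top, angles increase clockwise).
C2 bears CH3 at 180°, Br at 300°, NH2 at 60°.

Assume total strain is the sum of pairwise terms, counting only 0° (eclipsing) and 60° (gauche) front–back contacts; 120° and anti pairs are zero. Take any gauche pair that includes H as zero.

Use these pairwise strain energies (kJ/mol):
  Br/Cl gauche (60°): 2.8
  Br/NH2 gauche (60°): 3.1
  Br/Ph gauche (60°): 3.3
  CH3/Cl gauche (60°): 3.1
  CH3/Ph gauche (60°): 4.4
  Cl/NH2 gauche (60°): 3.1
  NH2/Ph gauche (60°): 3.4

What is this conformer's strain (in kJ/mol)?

13.6 kJ/mol

This conformer (staggered): Cl(0°)/Br(300°) gauche 2.8; Cl(0°)/NH2(60°) gauche 3.1; Ph(240°)/CH3(180°) gauche 4.4; Ph(240°)/Br(300°) gauche 3.3 → 13.6 kJ/mol.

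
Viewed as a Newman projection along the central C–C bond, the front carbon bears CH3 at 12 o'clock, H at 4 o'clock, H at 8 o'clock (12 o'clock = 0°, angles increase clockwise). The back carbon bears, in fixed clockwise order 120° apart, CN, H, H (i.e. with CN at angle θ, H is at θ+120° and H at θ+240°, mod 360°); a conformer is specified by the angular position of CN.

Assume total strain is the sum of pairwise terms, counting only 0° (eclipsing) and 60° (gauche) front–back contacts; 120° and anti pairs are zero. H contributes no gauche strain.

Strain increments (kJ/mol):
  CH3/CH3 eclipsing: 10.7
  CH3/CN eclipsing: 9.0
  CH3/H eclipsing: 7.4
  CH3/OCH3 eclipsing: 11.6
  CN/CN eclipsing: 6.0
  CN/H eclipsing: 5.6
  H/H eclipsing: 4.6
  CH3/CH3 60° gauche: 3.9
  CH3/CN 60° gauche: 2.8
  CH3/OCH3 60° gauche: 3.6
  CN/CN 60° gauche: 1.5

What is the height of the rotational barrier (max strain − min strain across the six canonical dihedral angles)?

18.2 kJ/mol

CN at 0° (eclipsed): CH3(0°)/CN(0°) eclipsed 9.0; H(120°)/H(120°) eclipsed 4.6; H(240°)/H(240°) eclipsed 4.6 → 18.2 kJ/mol.
CN at 60° (staggered): CH3(0°)/CN(60°) gauche 2.8 → 2.8 kJ/mol.
CN at 120° (eclipsed): CH3(0°)/H(0°) eclipsed 7.4; H(120°)/CN(120°) eclipsed 5.6; H(240°)/H(240°) eclipsed 4.6 → 17.6 kJ/mol.
CN at 180° (staggered): no non-H gauche contacts → 0.0 kJ/mol.
CN at 240° (eclipsed): CH3(0°)/H(0°) eclipsed 7.4; H(120°)/H(120°) eclipsed 4.6; H(240°)/CN(240°) eclipsed 5.6 → 17.6 kJ/mol.
CN at 300° (staggered): CH3(0°)/CN(300°) gauche 2.8 → 2.8 kJ/mol.
Max at 0° (18.2 kJ/mol), min at 180° (0.0 kJ/mol); barrier = 18.2 kJ/mol.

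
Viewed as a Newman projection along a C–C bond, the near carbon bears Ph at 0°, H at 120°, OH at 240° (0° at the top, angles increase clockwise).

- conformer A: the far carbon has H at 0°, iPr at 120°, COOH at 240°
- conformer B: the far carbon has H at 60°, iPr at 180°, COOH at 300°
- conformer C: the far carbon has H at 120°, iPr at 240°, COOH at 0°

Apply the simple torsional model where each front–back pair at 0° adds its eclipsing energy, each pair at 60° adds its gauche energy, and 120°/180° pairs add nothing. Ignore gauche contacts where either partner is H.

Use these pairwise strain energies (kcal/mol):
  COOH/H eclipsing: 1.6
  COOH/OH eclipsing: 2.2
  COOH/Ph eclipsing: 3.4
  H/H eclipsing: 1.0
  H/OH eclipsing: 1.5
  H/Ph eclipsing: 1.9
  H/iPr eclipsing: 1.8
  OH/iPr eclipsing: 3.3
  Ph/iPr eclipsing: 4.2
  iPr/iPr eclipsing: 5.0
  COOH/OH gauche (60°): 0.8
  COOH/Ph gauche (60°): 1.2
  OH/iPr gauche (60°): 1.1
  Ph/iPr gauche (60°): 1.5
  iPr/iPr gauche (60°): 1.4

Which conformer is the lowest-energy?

A (eclipsed): Ph(0°)/H(0°) eclipsed 1.9; H(120°)/iPr(120°) eclipsed 1.8; OH(240°)/COOH(240°) eclipsed 2.2 → 5.9 kcal/mol.
B (staggered): Ph(0°)/COOH(300°) gauche 1.2; OH(240°)/iPr(180°) gauche 1.1; OH(240°)/COOH(300°) gauche 0.8 → 3.1 kcal/mol.
C (eclipsed): Ph(0°)/COOH(0°) eclipsed 3.4; H(120°)/H(120°) eclipsed 1.0; OH(240°)/iPr(240°) eclipsed 3.3 → 7.7 kcal/mol.
B has the lowest total (3.1 kcal/mol).

B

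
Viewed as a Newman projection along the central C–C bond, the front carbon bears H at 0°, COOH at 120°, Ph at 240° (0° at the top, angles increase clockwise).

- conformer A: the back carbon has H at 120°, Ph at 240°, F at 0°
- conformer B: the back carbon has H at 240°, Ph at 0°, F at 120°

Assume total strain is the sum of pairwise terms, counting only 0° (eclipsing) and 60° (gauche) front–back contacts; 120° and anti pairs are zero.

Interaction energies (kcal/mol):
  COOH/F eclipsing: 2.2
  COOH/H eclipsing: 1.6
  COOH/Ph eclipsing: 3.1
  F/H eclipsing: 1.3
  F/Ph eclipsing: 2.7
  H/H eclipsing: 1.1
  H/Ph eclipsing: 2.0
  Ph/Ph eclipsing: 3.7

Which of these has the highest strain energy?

A (eclipsed): H(0°)/F(0°) eclipsed 1.3; COOH(120°)/H(120°) eclipsed 1.6; Ph(240°)/Ph(240°) eclipsed 3.7 → 6.6 kcal/mol.
B (eclipsed): H(0°)/Ph(0°) eclipsed 2.0; COOH(120°)/F(120°) eclipsed 2.2; Ph(240°)/H(240°) eclipsed 2.0 → 6.2 kcal/mol.
A has the highest total (6.6 kcal/mol).

A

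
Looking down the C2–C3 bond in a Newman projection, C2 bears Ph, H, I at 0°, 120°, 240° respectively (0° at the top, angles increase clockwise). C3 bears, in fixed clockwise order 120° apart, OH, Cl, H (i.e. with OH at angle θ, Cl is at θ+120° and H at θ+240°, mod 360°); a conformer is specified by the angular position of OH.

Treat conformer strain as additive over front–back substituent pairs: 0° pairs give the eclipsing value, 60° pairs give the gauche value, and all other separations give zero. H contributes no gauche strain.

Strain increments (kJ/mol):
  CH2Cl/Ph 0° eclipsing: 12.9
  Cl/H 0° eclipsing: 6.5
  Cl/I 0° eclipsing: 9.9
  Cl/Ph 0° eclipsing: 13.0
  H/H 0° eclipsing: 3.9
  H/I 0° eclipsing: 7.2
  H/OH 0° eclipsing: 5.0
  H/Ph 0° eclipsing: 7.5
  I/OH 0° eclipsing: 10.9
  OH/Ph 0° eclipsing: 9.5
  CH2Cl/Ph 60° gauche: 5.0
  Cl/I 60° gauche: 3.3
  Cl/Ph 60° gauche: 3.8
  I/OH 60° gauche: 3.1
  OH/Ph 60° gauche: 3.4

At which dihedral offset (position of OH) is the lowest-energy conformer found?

60°

OH at 0° (eclipsed): Ph–OH eclipsed, H–Cl eclipsed, I–H eclipsed; 9.5 + 6.5 + 7.2 = 23.2 kJ/mol.
OH at 60° (staggered): Ph–OH gauche, I–Cl gauche; 3.4 + 3.3 = 6.7 kJ/mol.
OH at 120° (eclipsed): Ph–H eclipsed, H–OH eclipsed, I–Cl eclipsed; 7.5 + 5.0 + 9.9 = 22.4 kJ/mol.
OH at 180° (staggered): Ph–Cl gauche, I–OH gauche, I–Cl gauche; 3.8 + 3.1 + 3.3 = 10.2 kJ/mol.
OH at 240° (eclipsed): Ph–Cl eclipsed, H–H eclipsed, I–OH eclipsed; 13.0 + 3.9 + 10.9 = 27.8 kJ/mol.
OH at 300° (staggered): Ph–OH gauche, Ph–Cl gauche, I–OH gauche; 3.4 + 3.8 + 3.1 = 10.3 kJ/mol.
The minimum (6.7 kJ/mol) occurs with OH at 60°.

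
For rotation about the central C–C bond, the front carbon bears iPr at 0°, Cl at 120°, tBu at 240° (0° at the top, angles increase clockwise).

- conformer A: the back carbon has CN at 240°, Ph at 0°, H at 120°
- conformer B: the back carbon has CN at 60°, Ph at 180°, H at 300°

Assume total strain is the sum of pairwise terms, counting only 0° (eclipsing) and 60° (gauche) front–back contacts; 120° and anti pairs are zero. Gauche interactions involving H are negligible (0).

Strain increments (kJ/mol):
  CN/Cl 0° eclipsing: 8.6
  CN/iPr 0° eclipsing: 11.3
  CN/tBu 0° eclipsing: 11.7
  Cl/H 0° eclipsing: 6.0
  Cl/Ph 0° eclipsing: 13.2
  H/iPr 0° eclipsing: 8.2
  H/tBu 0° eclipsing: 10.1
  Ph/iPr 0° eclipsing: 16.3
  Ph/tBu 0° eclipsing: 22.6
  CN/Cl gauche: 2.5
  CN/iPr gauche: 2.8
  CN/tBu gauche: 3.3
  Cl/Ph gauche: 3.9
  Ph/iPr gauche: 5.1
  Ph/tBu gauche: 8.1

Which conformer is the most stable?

B

A (eclipsed): iPr(0°)/Ph(0°) eclipsed 16.3; Cl(120°)/H(120°) eclipsed 6.0; tBu(240°)/CN(240°) eclipsed 11.7 → 34.0 kJ/mol.
B (staggered): iPr(0°)/CN(60°) gauche 2.8; Cl(120°)/CN(60°) gauche 2.5; Cl(120°)/Ph(180°) gauche 3.9; tBu(240°)/Ph(180°) gauche 8.1 → 17.3 kJ/mol.
B has the lowest total (17.3 kJ/mol).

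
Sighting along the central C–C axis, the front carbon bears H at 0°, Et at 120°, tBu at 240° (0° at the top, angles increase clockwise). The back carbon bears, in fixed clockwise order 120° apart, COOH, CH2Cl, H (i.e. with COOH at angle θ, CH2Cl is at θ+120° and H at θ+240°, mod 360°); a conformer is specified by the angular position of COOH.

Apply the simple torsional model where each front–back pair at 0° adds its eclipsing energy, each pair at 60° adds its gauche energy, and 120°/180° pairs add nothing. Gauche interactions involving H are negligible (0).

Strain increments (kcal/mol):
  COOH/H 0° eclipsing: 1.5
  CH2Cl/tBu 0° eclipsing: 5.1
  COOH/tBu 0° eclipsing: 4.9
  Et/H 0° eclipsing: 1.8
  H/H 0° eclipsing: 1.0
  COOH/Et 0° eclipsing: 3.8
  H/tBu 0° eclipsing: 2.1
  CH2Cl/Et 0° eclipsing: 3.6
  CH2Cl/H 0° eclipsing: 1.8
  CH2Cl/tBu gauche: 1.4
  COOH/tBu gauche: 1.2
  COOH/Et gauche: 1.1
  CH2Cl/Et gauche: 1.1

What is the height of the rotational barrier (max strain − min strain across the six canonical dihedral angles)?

7.6 kcal/mol

COOH at 0° (eclipsed): H(0°)/COOH(0°) eclipsed 1.5; Et(120°)/CH2Cl(120°) eclipsed 3.6; tBu(240°)/H(240°) eclipsed 2.1 → 7.2 kcal/mol.
COOH at 60° (staggered): Et(120°)/COOH(60°) gauche 1.1; Et(120°)/CH2Cl(180°) gauche 1.1; tBu(240°)/CH2Cl(180°) gauche 1.4 → 3.6 kcal/mol.
COOH at 120° (eclipsed): H(0°)/H(0°) eclipsed 1.0; Et(120°)/COOH(120°) eclipsed 3.8; tBu(240°)/CH2Cl(240°) eclipsed 5.1 → 9.9 kcal/mol.
COOH at 180° (staggered): Et(120°)/COOH(180°) gauche 1.1; tBu(240°)/COOH(180°) gauche 1.2; tBu(240°)/CH2Cl(300°) gauche 1.4 → 3.7 kcal/mol.
COOH at 240° (eclipsed): H(0°)/CH2Cl(0°) eclipsed 1.8; Et(120°)/H(120°) eclipsed 1.8; tBu(240°)/COOH(240°) eclipsed 4.9 → 8.5 kcal/mol.
COOH at 300° (staggered): Et(120°)/CH2Cl(60°) gauche 1.1; tBu(240°)/COOH(300°) gauche 1.2 → 2.3 kcal/mol.
Max at 120° (9.9 kcal/mol), min at 300° (2.3 kcal/mol); barrier = 7.6 kcal/mol.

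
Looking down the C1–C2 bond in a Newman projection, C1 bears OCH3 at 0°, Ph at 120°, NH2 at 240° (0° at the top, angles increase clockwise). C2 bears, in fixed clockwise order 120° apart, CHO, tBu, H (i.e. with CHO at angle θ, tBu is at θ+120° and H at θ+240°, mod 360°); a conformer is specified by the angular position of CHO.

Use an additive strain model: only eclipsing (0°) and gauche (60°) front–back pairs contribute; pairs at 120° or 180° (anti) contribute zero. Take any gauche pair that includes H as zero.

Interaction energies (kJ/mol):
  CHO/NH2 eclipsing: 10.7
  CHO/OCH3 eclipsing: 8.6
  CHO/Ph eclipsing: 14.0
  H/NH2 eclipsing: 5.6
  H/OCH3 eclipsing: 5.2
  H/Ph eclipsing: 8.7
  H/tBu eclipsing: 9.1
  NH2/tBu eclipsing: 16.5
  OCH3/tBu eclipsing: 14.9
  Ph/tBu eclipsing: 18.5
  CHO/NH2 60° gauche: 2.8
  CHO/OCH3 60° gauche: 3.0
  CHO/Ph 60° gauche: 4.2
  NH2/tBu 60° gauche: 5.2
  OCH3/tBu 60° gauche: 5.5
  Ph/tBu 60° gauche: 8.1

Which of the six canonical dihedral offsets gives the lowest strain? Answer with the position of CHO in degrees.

180°

CHO at 0° (eclipsed): OCH3–CHO eclipsed, Ph–tBu eclipsed, NH2–H eclipsed; 8.6 + 18.5 + 5.6 = 32.7 kJ/mol.
CHO at 60° (staggered): OCH3–CHO gauche, Ph–CHO gauche, Ph–tBu gauche, NH2–tBu gauche; 3.0 + 4.2 + 8.1 + 5.2 = 20.5 kJ/mol.
CHO at 120° (eclipsed): OCH3–H eclipsed, Ph–CHO eclipsed, NH2–tBu eclipsed; 5.2 + 14.0 + 16.5 = 35.7 kJ/mol.
CHO at 180° (staggered): OCH3–tBu gauche, Ph–CHO gauche, NH2–CHO gauche, NH2–tBu gauche; 5.5 + 4.2 + 2.8 + 5.2 = 17.7 kJ/mol.
CHO at 240° (eclipsed): OCH3–tBu eclipsed, Ph–H eclipsed, NH2–CHO eclipsed; 14.9 + 8.7 + 10.7 = 34.3 kJ/mol.
CHO at 300° (staggered): OCH3–CHO gauche, OCH3–tBu gauche, Ph–tBu gauche, NH2–CHO gauche; 3.0 + 5.5 + 8.1 + 2.8 = 19.4 kJ/mol.
The minimum (17.7 kJ/mol) occurs with CHO at 180°.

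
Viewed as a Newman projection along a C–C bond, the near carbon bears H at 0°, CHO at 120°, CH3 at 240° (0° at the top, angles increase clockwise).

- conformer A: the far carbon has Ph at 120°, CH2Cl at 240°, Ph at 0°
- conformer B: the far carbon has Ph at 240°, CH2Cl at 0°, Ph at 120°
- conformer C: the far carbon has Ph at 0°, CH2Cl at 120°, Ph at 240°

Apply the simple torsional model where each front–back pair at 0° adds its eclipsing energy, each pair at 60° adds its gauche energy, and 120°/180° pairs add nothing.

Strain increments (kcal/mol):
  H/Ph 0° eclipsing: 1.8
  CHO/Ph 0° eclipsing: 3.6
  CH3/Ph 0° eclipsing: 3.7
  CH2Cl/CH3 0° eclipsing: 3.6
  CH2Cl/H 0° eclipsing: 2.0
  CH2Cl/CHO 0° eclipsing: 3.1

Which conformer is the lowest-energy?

C

A (eclipsed): H–Ph eclipsed, CHO–Ph eclipsed, CH3–CH2Cl eclipsed; 1.8 + 3.6 + 3.6 = 9.0 kcal/mol.
B (eclipsed): H–CH2Cl eclipsed, CHO–Ph eclipsed, CH3–Ph eclipsed; 2.0 + 3.6 + 3.7 = 9.3 kcal/mol.
C (eclipsed): H–Ph eclipsed, CHO–CH2Cl eclipsed, CH3–Ph eclipsed; 1.8 + 3.1 + 3.7 = 8.6 kcal/mol.
C has the lowest total (8.6 kcal/mol).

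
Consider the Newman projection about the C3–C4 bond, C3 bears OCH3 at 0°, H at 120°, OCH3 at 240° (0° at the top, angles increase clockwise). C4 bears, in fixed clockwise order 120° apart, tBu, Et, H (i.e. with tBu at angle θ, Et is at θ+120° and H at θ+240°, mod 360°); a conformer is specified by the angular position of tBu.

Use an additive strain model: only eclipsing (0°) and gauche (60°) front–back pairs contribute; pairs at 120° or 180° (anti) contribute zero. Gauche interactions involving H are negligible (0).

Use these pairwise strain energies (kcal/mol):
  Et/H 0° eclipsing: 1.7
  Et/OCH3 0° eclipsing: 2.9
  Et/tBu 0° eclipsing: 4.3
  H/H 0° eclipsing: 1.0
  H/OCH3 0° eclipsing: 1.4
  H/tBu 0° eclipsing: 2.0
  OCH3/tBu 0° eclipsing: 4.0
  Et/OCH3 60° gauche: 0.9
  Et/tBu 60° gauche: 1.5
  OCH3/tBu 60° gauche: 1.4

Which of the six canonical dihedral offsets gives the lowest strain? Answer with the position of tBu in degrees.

60°

tBu at 0° (eclipsed): OCH3(0°)/tBu(0°) eclipsed 4.0; H(120°)/Et(120°) eclipsed 1.7; OCH3(240°)/H(240°) eclipsed 1.4 → 7.1 kcal/mol.
tBu at 60° (staggered): OCH3(0°)/tBu(60°) gauche 1.4; OCH3(240°)/Et(180°) gauche 0.9 → 2.3 kcal/mol.
tBu at 120° (eclipsed): OCH3(0°)/H(0°) eclipsed 1.4; H(120°)/tBu(120°) eclipsed 2.0; OCH3(240°)/Et(240°) eclipsed 2.9 → 6.3 kcal/mol.
tBu at 180° (staggered): OCH3(0°)/Et(300°) gauche 0.9; OCH3(240°)/tBu(180°) gauche 1.4; OCH3(240°)/Et(300°) gauche 0.9 → 3.2 kcal/mol.
tBu at 240° (eclipsed): OCH3(0°)/Et(0°) eclipsed 2.9; H(120°)/H(120°) eclipsed 1.0; OCH3(240°)/tBu(240°) eclipsed 4.0 → 7.9 kcal/mol.
tBu at 300° (staggered): OCH3(0°)/tBu(300°) gauche 1.4; OCH3(0°)/Et(60°) gauche 0.9; OCH3(240°)/tBu(300°) gauche 1.4 → 3.7 kcal/mol.
The minimum (2.3 kcal/mol) occurs with tBu at 60°.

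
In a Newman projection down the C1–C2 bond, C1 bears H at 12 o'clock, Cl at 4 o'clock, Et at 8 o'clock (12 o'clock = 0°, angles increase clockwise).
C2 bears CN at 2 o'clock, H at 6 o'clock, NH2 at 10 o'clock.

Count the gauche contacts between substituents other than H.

2

Non-H gauche pairs: Cl(120°)/CN(60°); Et(240°)/NH2(300°) — 2 interactions.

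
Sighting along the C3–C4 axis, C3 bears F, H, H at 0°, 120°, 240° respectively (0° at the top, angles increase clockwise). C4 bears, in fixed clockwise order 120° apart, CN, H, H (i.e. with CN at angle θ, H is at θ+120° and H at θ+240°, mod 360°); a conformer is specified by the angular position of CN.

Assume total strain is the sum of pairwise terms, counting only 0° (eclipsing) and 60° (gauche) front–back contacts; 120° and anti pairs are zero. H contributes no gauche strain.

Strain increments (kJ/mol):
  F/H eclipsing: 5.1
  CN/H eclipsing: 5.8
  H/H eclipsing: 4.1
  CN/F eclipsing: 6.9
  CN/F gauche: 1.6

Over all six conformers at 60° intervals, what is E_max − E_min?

CN at 0° (eclipsed): F(0°)/CN(0°) eclipsed 6.9; H(120°)/H(120°) eclipsed 4.1; H(240°)/H(240°) eclipsed 4.1 → 15.1 kJ/mol.
CN at 60° (staggered): F(0°)/CN(60°) gauche 1.6 → 1.6 kJ/mol.
CN at 120° (eclipsed): F(0°)/H(0°) eclipsed 5.1; H(120°)/CN(120°) eclipsed 5.8; H(240°)/H(240°) eclipsed 4.1 → 15.0 kJ/mol.
CN at 180° (staggered): no non-H gauche contacts → 0.0 kJ/mol.
CN at 240° (eclipsed): F(0°)/H(0°) eclipsed 5.1; H(120°)/H(120°) eclipsed 4.1; H(240°)/CN(240°) eclipsed 5.8 → 15.0 kJ/mol.
CN at 300° (staggered): F(0°)/CN(300°) gauche 1.6 → 1.6 kJ/mol.
Max at 0° (15.1 kJ/mol), min at 180° (0.0 kJ/mol); barrier = 15.1 kJ/mol.

15.1 kJ/mol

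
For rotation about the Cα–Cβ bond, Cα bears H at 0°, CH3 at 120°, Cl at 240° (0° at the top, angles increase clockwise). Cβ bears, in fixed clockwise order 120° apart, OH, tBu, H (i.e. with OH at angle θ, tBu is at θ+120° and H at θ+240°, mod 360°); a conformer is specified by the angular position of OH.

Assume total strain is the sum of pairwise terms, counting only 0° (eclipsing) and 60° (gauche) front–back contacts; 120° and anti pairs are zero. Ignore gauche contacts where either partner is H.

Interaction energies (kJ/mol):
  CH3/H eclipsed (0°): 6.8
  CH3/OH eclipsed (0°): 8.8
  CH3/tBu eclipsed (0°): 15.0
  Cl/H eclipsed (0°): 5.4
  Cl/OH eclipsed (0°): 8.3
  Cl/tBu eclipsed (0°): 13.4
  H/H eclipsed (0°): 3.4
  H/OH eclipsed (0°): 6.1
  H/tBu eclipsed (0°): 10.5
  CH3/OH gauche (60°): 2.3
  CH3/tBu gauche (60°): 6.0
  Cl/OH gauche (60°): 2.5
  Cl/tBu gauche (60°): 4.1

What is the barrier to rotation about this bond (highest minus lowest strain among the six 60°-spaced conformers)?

18.0 kJ/mol

OH at 0° (eclipsed): H–OH eclipsed, CH3–tBu eclipsed, Cl–H eclipsed; 6.1 + 15.0 + 5.4 = 26.5 kJ/mol.
OH at 60° (staggered): CH3–OH gauche, CH3–tBu gauche, Cl–tBu gauche; 2.3 + 6.0 + 4.1 = 12.4 kJ/mol.
OH at 120° (eclipsed): H–H eclipsed, CH3–OH eclipsed, Cl–tBu eclipsed; 3.4 + 8.8 + 13.4 = 25.6 kJ/mol.
OH at 180° (staggered): CH3–OH gauche, Cl–OH gauche, Cl–tBu gauche; 2.3 + 2.5 + 4.1 = 8.9 kJ/mol.
OH at 240° (eclipsed): H–tBu eclipsed, CH3–H eclipsed, Cl–OH eclipsed; 10.5 + 6.8 + 8.3 = 25.6 kJ/mol.
OH at 300° (staggered): CH3–tBu gauche, Cl–OH gauche; 6.0 + 2.5 = 8.5 kJ/mol.
Max at 0° (26.5 kJ/mol), min at 300° (8.5 kJ/mol); barrier = 18.0 kJ/mol.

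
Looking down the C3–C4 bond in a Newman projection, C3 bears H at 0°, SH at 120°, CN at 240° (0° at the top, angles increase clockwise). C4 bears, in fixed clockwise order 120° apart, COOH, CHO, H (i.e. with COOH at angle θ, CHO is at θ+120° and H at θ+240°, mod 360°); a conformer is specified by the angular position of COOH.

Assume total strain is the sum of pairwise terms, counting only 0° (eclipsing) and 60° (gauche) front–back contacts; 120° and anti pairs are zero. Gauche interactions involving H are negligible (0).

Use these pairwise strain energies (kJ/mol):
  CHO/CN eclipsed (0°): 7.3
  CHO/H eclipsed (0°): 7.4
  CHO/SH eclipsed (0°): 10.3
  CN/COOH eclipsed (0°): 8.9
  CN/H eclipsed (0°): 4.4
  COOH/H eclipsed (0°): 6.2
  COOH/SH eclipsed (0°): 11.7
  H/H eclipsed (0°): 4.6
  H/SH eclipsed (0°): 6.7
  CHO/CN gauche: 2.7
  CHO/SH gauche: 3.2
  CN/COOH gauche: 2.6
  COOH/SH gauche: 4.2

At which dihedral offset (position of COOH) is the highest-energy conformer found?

COOH at 0° (eclipsed): H(0°)/COOH(0°) eclipsed 6.2; SH(120°)/CHO(120°) eclipsed 10.3; CN(240°)/H(240°) eclipsed 4.4 → 20.9 kJ/mol.
COOH at 60° (staggered): SH(120°)/COOH(60°) gauche 4.2; SH(120°)/CHO(180°) gauche 3.2; CN(240°)/CHO(180°) gauche 2.7 → 10.1 kJ/mol.
COOH at 120° (eclipsed): H(0°)/H(0°) eclipsed 4.6; SH(120°)/COOH(120°) eclipsed 11.7; CN(240°)/CHO(240°) eclipsed 7.3 → 23.6 kJ/mol.
COOH at 180° (staggered): SH(120°)/COOH(180°) gauche 4.2; CN(240°)/COOH(180°) gauche 2.6; CN(240°)/CHO(300°) gauche 2.7 → 9.5 kJ/mol.
COOH at 240° (eclipsed): H(0°)/CHO(0°) eclipsed 7.4; SH(120°)/H(120°) eclipsed 6.7; CN(240°)/COOH(240°) eclipsed 8.9 → 23.0 kJ/mol.
COOH at 300° (staggered): SH(120°)/CHO(60°) gauche 3.2; CN(240°)/COOH(300°) gauche 2.6 → 5.8 kJ/mol.
The maximum (23.6 kJ/mol) occurs with COOH at 120°.

120°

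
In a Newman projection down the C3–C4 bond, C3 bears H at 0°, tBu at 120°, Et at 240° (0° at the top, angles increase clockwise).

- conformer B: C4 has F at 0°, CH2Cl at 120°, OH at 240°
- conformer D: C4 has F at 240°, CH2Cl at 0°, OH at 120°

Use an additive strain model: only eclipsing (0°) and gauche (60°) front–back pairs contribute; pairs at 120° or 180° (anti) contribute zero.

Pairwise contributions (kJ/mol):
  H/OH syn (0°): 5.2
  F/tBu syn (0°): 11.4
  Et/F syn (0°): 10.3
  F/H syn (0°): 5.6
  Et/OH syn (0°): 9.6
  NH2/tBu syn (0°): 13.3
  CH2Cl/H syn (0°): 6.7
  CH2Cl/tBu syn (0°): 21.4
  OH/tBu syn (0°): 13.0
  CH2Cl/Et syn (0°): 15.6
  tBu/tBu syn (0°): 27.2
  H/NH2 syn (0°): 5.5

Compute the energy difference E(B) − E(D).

+6.6 kJ/mol

B (eclipsed): H(0°)/F(0°) eclipsed 5.6; tBu(120°)/CH2Cl(120°) eclipsed 21.4; Et(240°)/OH(240°) eclipsed 9.6 → 36.6 kJ/mol.
D (eclipsed): H(0°)/CH2Cl(0°) eclipsed 6.7; tBu(120°)/OH(120°) eclipsed 13.0; Et(240°)/F(240°) eclipsed 10.3 → 30.0 kJ/mol.
E(B) − E(D) = 36.6 − 30.0 = +6.6 kJ/mol.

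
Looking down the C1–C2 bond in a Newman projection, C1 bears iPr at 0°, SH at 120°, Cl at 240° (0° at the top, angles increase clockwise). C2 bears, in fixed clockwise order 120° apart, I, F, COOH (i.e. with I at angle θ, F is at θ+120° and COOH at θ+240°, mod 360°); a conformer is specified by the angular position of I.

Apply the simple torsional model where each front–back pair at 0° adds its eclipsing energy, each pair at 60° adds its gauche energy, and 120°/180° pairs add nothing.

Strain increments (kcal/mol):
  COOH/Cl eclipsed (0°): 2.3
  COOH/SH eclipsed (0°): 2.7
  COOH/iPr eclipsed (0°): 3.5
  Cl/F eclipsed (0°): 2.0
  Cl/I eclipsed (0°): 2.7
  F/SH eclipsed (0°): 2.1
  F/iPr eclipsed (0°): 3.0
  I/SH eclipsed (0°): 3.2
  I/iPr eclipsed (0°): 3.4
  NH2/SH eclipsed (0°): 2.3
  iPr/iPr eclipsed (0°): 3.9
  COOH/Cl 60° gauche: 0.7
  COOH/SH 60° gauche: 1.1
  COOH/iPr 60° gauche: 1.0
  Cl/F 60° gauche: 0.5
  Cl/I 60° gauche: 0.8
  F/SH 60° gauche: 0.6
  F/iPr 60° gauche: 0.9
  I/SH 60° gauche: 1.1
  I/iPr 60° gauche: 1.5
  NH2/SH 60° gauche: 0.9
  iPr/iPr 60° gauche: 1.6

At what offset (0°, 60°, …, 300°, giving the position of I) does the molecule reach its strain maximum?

120°

I at 0° is eclipsed. iPr at 0° is eclipsed with I at 0° (3.4); SH at 120° is eclipsed with F at 120° (2.1); Cl at 240° is eclipsed with COOH at 240° (2.3). Total 7.8 kcal/mol.
I at 60° is staggered. iPr at 0° is gauche with I at 60° (1.5); iPr at 0° is gauche with COOH at 300° (1.0); SH at 120° is gauche with I at 60° (1.1); SH at 120° is gauche with F at 180° (0.6); Cl at 240° is gauche with F at 180° (0.5); Cl at 240° is gauche with COOH at 300° (0.7). Total 5.4 kcal/mol.
I at 120° is eclipsed. iPr at 0° is eclipsed with COOH at 0° (3.5); SH at 120° is eclipsed with I at 120° (3.2); Cl at 240° is eclipsed with F at 240° (2.0). Total 8.7 kcal/mol.
I at 180° is staggered. iPr at 0° is gauche with F at 300° (0.9); iPr at 0° is gauche with COOH at 60° (1.0); SH at 120° is gauche with I at 180° (1.1); SH at 120° is gauche with COOH at 60° (1.1); Cl at 240° is gauche with I at 180° (0.8); Cl at 240° is gauche with F at 300° (0.5). Total 5.4 kcal/mol.
I at 240° is eclipsed. iPr at 0° is eclipsed with F at 0° (3.0); SH at 120° is eclipsed with COOH at 120° (2.7); Cl at 240° is eclipsed with I at 240° (2.7). Total 8.4 kcal/mol.
I at 300° is staggered. iPr at 0° is gauche with I at 300° (1.5); iPr at 0° is gauche with F at 60° (0.9); SH at 120° is gauche with F at 60° (0.6); SH at 120° is gauche with COOH at 180° (1.1); Cl at 240° is gauche with I at 300° (0.8); Cl at 240° is gauche with COOH at 180° (0.7). Total 5.6 kcal/mol.
The maximum (8.7 kcal/mol) occurs with I at 120°.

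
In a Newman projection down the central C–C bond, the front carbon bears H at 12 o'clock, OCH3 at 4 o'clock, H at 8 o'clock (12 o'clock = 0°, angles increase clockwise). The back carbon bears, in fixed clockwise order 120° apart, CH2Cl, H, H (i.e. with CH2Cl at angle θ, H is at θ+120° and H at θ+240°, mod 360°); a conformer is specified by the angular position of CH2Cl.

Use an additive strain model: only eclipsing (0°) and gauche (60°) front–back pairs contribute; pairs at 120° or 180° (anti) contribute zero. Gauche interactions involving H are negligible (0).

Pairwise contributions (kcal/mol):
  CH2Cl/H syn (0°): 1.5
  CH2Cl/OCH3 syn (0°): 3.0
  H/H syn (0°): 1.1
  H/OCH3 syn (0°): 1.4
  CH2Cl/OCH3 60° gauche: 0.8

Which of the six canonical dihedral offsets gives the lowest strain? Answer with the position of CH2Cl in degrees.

300°

CH2Cl at 0° (eclipsed): H–CH2Cl eclipsed, OCH3–H eclipsed, H–H eclipsed; 1.5 + 1.4 + 1.1 = 4.0 kcal/mol.
CH2Cl at 60° (staggered): OCH3–CH2Cl gauche; 0.8 = 0.8 kcal/mol.
CH2Cl at 120° (eclipsed): H–H eclipsed, OCH3–CH2Cl eclipsed, H–H eclipsed; 1.1 + 3.0 + 1.1 = 5.2 kcal/mol.
CH2Cl at 180° (staggered): OCH3–CH2Cl gauche; 0.8 = 0.8 kcal/mol.
CH2Cl at 240° (eclipsed): H–H eclipsed, OCH3–H eclipsed, H–CH2Cl eclipsed; 1.1 + 1.4 + 1.5 = 4.0 kcal/mol.
CH2Cl at 300° (staggered): no non-H gauche contacts → 0.0 kcal/mol.
The minimum (0.0 kcal/mol) occurs with CH2Cl at 300°.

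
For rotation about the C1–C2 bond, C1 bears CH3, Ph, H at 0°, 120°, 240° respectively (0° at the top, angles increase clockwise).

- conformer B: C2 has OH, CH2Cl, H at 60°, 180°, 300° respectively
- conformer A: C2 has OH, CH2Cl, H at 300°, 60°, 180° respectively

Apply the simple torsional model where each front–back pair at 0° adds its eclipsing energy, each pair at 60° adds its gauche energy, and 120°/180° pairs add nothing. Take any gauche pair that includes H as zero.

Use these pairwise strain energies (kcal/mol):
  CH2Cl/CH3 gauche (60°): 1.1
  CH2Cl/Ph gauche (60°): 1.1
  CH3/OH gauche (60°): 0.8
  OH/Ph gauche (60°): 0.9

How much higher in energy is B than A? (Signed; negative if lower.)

-0.2 kcal/mol

B (staggered): CH3(0°)/OH(60°) gauche 0.8; Ph(120°)/OH(60°) gauche 0.9; Ph(120°)/CH2Cl(180°) gauche 1.1 → 2.8 kcal/mol.
A (staggered): CH3(0°)/OH(300°) gauche 0.8; CH3(0°)/CH2Cl(60°) gauche 1.1; Ph(120°)/CH2Cl(60°) gauche 1.1 → 3.0 kcal/mol.
E(B) − E(A) = 2.8 − 3.0 = -0.2 kcal/mol.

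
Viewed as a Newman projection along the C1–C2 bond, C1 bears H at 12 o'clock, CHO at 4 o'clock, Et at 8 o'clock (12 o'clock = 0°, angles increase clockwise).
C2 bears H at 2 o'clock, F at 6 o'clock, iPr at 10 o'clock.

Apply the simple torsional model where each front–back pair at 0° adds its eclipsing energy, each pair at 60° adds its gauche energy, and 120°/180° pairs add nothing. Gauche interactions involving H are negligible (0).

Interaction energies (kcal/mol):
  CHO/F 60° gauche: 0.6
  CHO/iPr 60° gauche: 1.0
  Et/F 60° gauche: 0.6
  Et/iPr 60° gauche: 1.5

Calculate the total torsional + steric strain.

2.7 kcal/mol

This conformer (staggered): CHO–F gauche, Et–F gauche, Et–iPr gauche; 0.6 + 0.6 + 1.5 = 2.7 kcal/mol.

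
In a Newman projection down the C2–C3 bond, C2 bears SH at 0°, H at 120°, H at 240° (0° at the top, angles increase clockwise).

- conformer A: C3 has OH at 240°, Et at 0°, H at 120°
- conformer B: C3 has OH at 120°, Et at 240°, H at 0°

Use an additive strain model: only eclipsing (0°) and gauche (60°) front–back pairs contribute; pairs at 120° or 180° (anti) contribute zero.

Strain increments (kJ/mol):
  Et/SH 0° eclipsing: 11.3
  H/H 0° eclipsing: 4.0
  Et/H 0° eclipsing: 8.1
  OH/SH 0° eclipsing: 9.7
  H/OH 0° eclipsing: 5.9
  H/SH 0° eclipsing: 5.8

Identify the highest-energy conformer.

A

A (eclipsed): SH(0°)/Et(0°) eclipsed 11.3; H(120°)/H(120°) eclipsed 4.0; H(240°)/OH(240°) eclipsed 5.9 → 21.2 kJ/mol.
B (eclipsed): SH(0°)/H(0°) eclipsed 5.8; H(120°)/OH(120°) eclipsed 5.9; H(240°)/Et(240°) eclipsed 8.1 → 19.8 kJ/mol.
A has the highest total (21.2 kJ/mol).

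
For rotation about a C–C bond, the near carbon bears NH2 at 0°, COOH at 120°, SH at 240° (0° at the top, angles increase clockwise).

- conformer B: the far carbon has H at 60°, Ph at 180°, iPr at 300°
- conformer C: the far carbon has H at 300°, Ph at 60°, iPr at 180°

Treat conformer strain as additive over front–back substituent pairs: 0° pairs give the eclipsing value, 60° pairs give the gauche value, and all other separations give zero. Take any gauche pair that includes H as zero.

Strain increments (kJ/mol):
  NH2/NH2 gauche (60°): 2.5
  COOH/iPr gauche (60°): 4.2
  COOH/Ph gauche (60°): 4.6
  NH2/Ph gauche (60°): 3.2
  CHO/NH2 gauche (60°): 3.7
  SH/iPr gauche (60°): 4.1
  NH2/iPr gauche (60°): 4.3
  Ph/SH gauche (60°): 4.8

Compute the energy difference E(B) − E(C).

+1.7 kJ/mol

B (staggered): NH2–iPr gauche, COOH–Ph gauche, SH–Ph gauche, SH–iPr gauche; 4.3 + 4.6 + 4.8 + 4.1 = 17.8 kJ/mol.
C (staggered): NH2–Ph gauche, COOH–Ph gauche, COOH–iPr gauche, SH–iPr gauche; 3.2 + 4.6 + 4.2 + 4.1 = 16.1 kJ/mol.
E(B) − E(C) = 17.8 − 16.1 = +1.7 kJ/mol.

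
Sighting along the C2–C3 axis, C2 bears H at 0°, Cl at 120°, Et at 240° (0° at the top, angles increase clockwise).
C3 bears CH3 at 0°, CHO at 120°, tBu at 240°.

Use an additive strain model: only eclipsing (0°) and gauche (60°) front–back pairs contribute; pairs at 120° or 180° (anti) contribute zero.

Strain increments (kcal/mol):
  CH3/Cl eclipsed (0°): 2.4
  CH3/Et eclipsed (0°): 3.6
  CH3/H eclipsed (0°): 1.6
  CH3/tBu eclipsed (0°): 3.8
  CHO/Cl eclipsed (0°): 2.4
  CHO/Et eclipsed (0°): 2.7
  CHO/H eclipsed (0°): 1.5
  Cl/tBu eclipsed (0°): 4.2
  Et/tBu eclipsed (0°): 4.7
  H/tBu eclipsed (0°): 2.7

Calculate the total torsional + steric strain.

8.7 kcal/mol

This conformer (eclipsed): H(0°)/CH3(0°) eclipsed 1.6; Cl(120°)/CHO(120°) eclipsed 2.4; Et(240°)/tBu(240°) eclipsed 4.7 → 8.7 kcal/mol.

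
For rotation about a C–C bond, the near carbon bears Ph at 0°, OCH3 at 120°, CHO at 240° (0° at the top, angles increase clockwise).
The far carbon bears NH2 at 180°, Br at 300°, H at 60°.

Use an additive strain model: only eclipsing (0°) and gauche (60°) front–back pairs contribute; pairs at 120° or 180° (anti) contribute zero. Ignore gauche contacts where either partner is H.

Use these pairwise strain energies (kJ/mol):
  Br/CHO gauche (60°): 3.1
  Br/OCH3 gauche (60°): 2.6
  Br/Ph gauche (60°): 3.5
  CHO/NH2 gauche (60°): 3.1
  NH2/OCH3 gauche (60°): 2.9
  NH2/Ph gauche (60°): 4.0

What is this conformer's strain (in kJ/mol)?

12.6 kJ/mol

This conformer (staggered): Ph(0°)/Br(300°) gauche 3.5; OCH3(120°)/NH2(180°) gauche 2.9; CHO(240°)/NH2(180°) gauche 3.1; CHO(240°)/Br(300°) gauche 3.1 → 12.6 kJ/mol.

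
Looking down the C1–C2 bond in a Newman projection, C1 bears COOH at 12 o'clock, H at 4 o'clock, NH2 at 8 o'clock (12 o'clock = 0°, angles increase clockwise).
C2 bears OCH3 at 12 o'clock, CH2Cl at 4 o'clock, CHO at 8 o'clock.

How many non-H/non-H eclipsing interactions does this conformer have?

2

Non-H eclipsing pairs: COOH(0°)/OCH3(0°); NH2(240°)/CHO(240°) — 2 interactions.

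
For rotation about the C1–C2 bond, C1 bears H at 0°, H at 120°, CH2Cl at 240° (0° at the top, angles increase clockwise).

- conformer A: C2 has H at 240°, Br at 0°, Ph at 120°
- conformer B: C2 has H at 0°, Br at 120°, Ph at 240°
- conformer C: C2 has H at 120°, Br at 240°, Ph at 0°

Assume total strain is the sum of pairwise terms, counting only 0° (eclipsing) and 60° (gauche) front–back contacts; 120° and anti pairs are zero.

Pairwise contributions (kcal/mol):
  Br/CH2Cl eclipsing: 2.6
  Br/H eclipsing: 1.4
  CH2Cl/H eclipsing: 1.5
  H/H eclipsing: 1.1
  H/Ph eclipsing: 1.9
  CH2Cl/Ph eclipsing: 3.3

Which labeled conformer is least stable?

B

A (eclipsed): H(0°)/Br(0°) eclipsed 1.4; H(120°)/Ph(120°) eclipsed 1.9; CH2Cl(240°)/H(240°) eclipsed 1.5 → 4.8 kcal/mol.
B (eclipsed): H(0°)/H(0°) eclipsed 1.1; H(120°)/Br(120°) eclipsed 1.4; CH2Cl(240°)/Ph(240°) eclipsed 3.3 → 5.8 kcal/mol.
C (eclipsed): H(0°)/Ph(0°) eclipsed 1.9; H(120°)/H(120°) eclipsed 1.1; CH2Cl(240°)/Br(240°) eclipsed 2.6 → 5.6 kcal/mol.
B has the highest total (5.8 kcal/mol).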